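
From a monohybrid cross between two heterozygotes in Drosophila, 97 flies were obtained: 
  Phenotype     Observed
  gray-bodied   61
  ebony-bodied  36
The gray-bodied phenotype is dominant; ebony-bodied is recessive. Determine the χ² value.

7.591

For a monohybrid cross between heterozygotes with complete dominance, the expected phenotypic ratio is 3:1.
Expected counts for N = 97 under a 3:1 ratio (total parts = 4):
  gray-bodied: 97 × 3/4 = 72.75
  ebony-bodied: 97 × 1/4 = 24.25
χ² = Σ (O − E)² / E
  gray-bodied: (61 − 72.75)² / 72.75 = 1.8978
  ebony-bodied: (36 − 24.25)² / 24.25 = 5.6933
χ² = 1.8978 + 5.6933 = 7.5911 ≈ 7.591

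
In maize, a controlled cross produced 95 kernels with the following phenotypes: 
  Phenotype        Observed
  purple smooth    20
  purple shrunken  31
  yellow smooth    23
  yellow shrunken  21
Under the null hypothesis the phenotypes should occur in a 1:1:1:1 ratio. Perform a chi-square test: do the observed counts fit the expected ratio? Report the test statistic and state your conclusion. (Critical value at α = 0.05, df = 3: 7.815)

Under the 1:1:1:1 hypothesis (Σ ratio = 4, N = 95):
  purple smooth: 95 × 1/4 = 23.75
  purple shrunken: 95 × 1/4 = 23.75
  yellow smooth: 95 × 1/4 = 23.75
  yellow shrunken: 95 × 1/4 = 23.75
χ² = Σ (O − E)² / E
  purple smooth: (20 − 23.75)² / 23.75 = 0.5921
  purple shrunken: (31 − 23.75)² / 23.75 = 2.2132
  yellow smooth: (23 − 23.75)² / 23.75 = 0.0237
  yellow shrunken: (21 − 23.75)² / 23.75 = 0.3184
χ² = 0.5921 + 2.2132 + 0.0237 + 0.3184 = 3.1474 ≈ 3.147
Degrees of freedom = 4 − 1 = 3; critical value at α = 0.05 is 7.815.
Since 3.147 < 7.815, we fail to reject the null hypothesis — the data are consistent with the 1:1:1:1 ratio.

3.147; consistent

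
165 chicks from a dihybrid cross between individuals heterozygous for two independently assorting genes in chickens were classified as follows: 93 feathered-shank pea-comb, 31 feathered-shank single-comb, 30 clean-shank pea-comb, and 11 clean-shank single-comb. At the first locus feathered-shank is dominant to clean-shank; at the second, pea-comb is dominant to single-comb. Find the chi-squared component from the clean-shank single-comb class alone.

0.046

A dihybrid F₂ with independent assortment and complete dominance at both loci gives a 9:3:3:1 phenotypic ratio.
Total ratio parts = 16. Expected numbers out of 165:
  feathered-shank pea-comb: 165 × 9/16 = 92.8125
  feathered-shank single-comb: 165 × 3/16 = 30.9375
  clean-shank pea-comb: 165 × 3/16 = 30.9375
  clean-shank single-comb: 165 × 1/16 = 10.3125
Contribution of clean-shank single-comb: (11 − 10.3125)² / 10.3125 = 0.0458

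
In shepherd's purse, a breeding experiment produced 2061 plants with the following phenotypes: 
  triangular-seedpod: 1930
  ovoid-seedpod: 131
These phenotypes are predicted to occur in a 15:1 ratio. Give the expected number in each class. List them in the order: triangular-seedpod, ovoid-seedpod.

1932.1875, 128.8125

Expected counts for N = 2061 under a 15:1 ratio (total parts = 16):
  triangular-seedpod: 2061 × 15/16 = 1932.1875
  ovoid-seedpod: 2061 × 1/16 = 128.8125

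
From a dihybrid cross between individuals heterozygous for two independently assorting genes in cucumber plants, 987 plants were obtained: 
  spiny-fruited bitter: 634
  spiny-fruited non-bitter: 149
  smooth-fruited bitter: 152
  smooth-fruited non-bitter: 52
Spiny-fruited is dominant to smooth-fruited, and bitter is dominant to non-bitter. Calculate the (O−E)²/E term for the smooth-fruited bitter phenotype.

A dihybrid F₂ with independent assortment and complete dominance at both loci gives a 9:3:3:1 phenotypic ratio.
Expected counts for N = 987 under a 9:3:3:1 ratio (total parts = 16):
  spiny-fruited bitter: 987 × 9/16 = 555.1875
  spiny-fruited non-bitter: 987 × 3/16 = 185.0625
  smooth-fruited bitter: 987 × 3/16 = 185.0625
  smooth-fruited non-bitter: 987 × 1/16 = 61.6875
Contribution of smooth-fruited bitter: (152 − 185.0625)² / 185.0625 = 5.9068

5.907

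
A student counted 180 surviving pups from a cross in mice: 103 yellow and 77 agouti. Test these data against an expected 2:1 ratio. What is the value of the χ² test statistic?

7.225

Under the 2:1 hypothesis (Σ ratio = 3, N = 180):
  yellow: 180 × 2/3 = 120
  agouti: 180 × 1/3 = 60
χ² = Σ (O − E)² / E
  yellow: (103 − 120)² / 120 = 2.4083
  agouti: (77 − 60)² / 60 = 4.8167
χ² = 2.4083 + 4.8167 = 7.225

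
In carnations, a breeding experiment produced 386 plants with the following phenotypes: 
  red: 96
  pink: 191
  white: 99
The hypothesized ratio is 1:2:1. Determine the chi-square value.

The 1:2:1 ratio has 4 parts, so with N = 386 the expected counts are:
  red: 386 × 1/4 = 96.5
  pink: 386 × 2/4 = 193
  white: 386 × 1/4 = 96.5
χ² = Σ (O − E)² / E
  red: (96 − 96.5)² / 96.5 = 0.0026
  pink: (191 − 193)² / 193 = 0.0207
  white: (99 − 96.5)² / 96.5 = 0.0648
χ² = 0.0026 + 0.0207 + 0.0648 = 0.0881 ≈ 0.088

0.088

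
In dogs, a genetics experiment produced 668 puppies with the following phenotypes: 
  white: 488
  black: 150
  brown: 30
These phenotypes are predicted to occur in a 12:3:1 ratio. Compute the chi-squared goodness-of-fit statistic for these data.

8.535

Under the 12:3:1 hypothesis (Σ ratio = 16, N = 668):
  white: 668 × 12/16 = 501
  black: 668 × 3/16 = 125.25
  brown: 668 × 1/16 = 41.75
χ² = Σ (O − E)² / E
  white: (488 − 501)² / 501 = 0.3373
  black: (150 − 125.25)² / 125.25 = 4.8907
  brown: (30 − 41.75)² / 41.75 = 3.3069
χ² = 0.3373 + 4.8907 + 3.3069 = 8.5349 ≈ 8.535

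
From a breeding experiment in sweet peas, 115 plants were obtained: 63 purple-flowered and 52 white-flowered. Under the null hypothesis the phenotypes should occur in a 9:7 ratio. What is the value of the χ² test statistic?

Total ratio parts = 16. Expected numbers out of 115:
  purple-flowered: 115 × 9/16 = 64.6875
  white-flowered: 115 × 7/16 = 50.3125
χ² = Σ (O − E)² / E
  purple-flowered: (63 − 64.6875)² / 64.6875 = 0.0440
  white-flowered: (52 − 50.3125)² / 50.3125 = 0.0566
χ² = 0.0440 + 0.0566 = 0.1006 ≈ 0.101

0.101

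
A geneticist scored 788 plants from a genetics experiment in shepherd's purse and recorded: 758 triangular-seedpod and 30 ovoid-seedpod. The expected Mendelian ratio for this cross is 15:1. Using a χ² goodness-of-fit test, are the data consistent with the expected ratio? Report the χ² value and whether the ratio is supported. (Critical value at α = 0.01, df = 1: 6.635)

Expected counts for N = 788 under a 15:1 ratio (total parts = 16):
  triangular-seedpod: 788 × 15/16 = 738.75
  ovoid-seedpod: 788 × 1/16 = 49.25
χ² = Σ (O − E)² / E
  triangular-seedpod: (758 − 738.75)² / 738.75 = 0.5016
  ovoid-seedpod: (30 − 49.25)² / 49.25 = 7.5241
χ² = 0.5016 + 7.5241 = 8.0257 ≈ 8.026
Degrees of freedom = 2 − 1 = 1; critical value at α = 0.01 is 6.635.
Since 8.026 > 6.635, we reject the null hypothesis — the data do not fit the 15:1 ratio.

8.026; not consistent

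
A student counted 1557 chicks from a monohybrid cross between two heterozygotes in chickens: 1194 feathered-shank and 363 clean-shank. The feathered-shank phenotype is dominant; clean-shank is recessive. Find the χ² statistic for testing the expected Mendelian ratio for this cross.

2.360

For a monohybrid cross between heterozygotes with complete dominance, the expected phenotypic ratio is 3:1.
The 3:1 ratio has 4 parts, so with N = 1557 the expected counts are:
  feathered-shank: 1557 × 3/4 = 1167.75
  clean-shank: 1557 × 1/4 = 389.25
χ² = Σ (O − E)² / E
  feathered-shank: (1194 − 1167.75)² / 1167.75 = 0.5901
  clean-shank: (363 − 389.25)² / 389.25 = 1.7702
χ² = 0.5901 + 1.7702 = 2.3603 ≈ 2.360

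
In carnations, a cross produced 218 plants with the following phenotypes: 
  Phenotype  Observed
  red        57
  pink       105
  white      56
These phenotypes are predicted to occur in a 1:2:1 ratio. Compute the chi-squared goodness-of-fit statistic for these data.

The 1:2:1 ratio has 4 parts, so with N = 218 the expected counts are:
  red: 218 × 1/4 = 54.5
  pink: 218 × 2/4 = 109
  white: 218 × 1/4 = 54.5
χ² = Σ (O − E)² / E
  red: (57 − 54.5)² / 54.5 = 0.1147
  pink: (105 − 109)² / 109 = 0.1468
  white: (56 − 54.5)² / 54.5 = 0.0413
χ² = 0.1147 + 0.1468 + 0.0413 = 0.3028 ≈ 0.303

0.303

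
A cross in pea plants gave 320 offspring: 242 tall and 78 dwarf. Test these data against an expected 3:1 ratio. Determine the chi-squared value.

0.067

Expected counts for N = 320 under a 3:1 ratio (total parts = 4):
  tall: 320 × 3/4 = 240
  dwarf: 320 × 1/4 = 80
χ² = Σ (O − E)² / E
  tall: (242 − 240)² / 240 = 0.0167
  dwarf: (78 − 80)² / 80 = 0.0500
χ² = 0.0167 + 0.0500 = 0.0667 ≈ 0.067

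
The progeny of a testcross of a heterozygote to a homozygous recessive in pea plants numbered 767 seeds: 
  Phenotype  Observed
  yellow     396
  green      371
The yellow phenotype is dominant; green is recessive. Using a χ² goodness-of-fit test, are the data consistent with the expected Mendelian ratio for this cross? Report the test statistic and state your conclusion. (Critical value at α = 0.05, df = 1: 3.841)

A testcross of a heterozygote (Aa × aa) gives a 1:1 phenotypic ratio.
Expected counts for N = 767 under a 1:1 ratio (total parts = 2):
  yellow: 767 × 1/2 = 383.5
  green: 767 × 1/2 = 383.5
χ² = Σ (O − E)² / E
  yellow: (396 − 383.5)² / 383.5 = 0.4074
  green: (371 − 383.5)² / 383.5 = 0.4074
χ² = 0.4074 + 0.4074 = 0.8148 ≈ 0.815
Degrees of freedom = 2 − 1 = 1; critical value at α = 0.05 is 3.841.
Since 0.815 < 3.841, we fail to reject the null hypothesis — the data are consistent with the 1:1 ratio.

0.815; consistent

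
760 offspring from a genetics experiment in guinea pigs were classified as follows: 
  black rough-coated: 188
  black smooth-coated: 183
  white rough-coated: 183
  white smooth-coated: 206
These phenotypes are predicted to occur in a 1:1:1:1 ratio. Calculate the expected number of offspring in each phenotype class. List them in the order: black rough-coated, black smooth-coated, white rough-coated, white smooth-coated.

190, 190, 190, 190

Expected counts for N = 760 under a 1:1:1:1 ratio (total parts = 4):
  black rough-coated: 760 × 1/4 = 190
  black smooth-coated: 760 × 1/4 = 190
  white rough-coated: 760 × 1/4 = 190
  white smooth-coated: 760 × 1/4 = 190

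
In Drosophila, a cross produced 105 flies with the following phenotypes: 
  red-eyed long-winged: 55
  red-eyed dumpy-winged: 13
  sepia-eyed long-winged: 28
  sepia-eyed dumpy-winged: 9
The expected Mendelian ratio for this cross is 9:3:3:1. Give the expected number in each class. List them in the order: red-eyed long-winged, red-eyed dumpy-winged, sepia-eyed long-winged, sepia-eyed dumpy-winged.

59.0625, 19.6875, 19.6875, 6.5625

Under the 9:3:3:1 hypothesis (Σ ratio = 16, N = 105):
  red-eyed long-winged: 105 × 9/16 = 59.0625
  red-eyed dumpy-winged: 105 × 3/16 = 19.6875
  sepia-eyed long-winged: 105 × 3/16 = 19.6875
  sepia-eyed dumpy-winged: 105 × 1/16 = 6.5625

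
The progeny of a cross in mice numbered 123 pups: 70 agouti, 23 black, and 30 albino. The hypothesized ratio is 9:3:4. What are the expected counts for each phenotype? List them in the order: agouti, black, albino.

Under the 9:3:4 hypothesis (Σ ratio = 16, N = 123):
  agouti: 123 × 9/16 = 69.1875
  black: 123 × 3/16 = 23.0625
  albino: 123 × 4/16 = 30.75

69.1875, 23.0625, 30.75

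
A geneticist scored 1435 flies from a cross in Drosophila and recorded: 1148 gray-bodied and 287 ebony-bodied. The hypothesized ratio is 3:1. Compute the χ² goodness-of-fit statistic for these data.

19.133

Under the 3:1 hypothesis (Σ ratio = 4, N = 1435):
  gray-bodied: 1435 × 3/4 = 1076.25
  ebony-bodied: 1435 × 1/4 = 358.75
χ² = Σ (O − E)² / E
  gray-bodied: (1148 − 1076.25)² / 1076.25 = 4.7833
  ebony-bodied: (287 − 358.75)² / 358.75 = 14.3500
χ² = 4.7833 + 14.3500 = 19.1333 ≈ 19.133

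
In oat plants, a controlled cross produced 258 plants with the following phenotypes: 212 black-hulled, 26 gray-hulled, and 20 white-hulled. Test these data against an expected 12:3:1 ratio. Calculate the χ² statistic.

13.049

Total ratio parts = 16. Expected numbers out of 258:
  black-hulled: 258 × 12/16 = 193.5
  gray-hulled: 258 × 3/16 = 48.375
  white-hulled: 258 × 1/16 = 16.125
χ² = Σ (O − E)² / E
  black-hulled: (212 − 193.5)² / 193.5 = 1.7687
  gray-hulled: (26 − 48.375)² / 48.375 = 10.3492
  white-hulled: (20 − 16.125)² / 16.125 = 0.9312
χ² = 1.7687 + 10.3492 + 0.9312 = 13.0491 ≈ 13.049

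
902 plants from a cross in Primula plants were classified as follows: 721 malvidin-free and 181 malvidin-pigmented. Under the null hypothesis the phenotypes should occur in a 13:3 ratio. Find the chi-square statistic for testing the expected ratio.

1.026

Total ratio parts = 16. Expected numbers out of 902:
  malvidin-free: 902 × 13/16 = 732.875
  malvidin-pigmented: 902 × 3/16 = 169.125
χ² = Σ (O − E)² / E
  malvidin-free: (721 − 732.875)² / 732.875 = 0.1924
  malvidin-pigmented: (181 − 169.125)² / 169.125 = 0.8338
χ² = 0.1924 + 0.8338 = 1.0262 ≈ 1.026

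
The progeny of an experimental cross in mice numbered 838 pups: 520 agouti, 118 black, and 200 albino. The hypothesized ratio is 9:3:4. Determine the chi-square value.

15.189

Total ratio parts = 16. Expected numbers out of 838:
  agouti: 838 × 9/16 = 471.375
  black: 838 × 3/16 = 157.125
  albino: 838 × 4/16 = 209.5
χ² = Σ (O − E)² / E
  agouti: (520 − 471.375)² / 471.375 = 5.0159
  black: (118 − 157.125)² / 157.125 = 9.7423
  albino: (200 − 209.5)² / 209.5 = 0.4308
χ² = 5.0159 + 9.7423 + 0.4308 = 15.189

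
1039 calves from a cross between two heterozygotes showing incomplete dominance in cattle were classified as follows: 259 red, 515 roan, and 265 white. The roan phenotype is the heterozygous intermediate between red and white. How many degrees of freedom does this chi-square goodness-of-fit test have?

With incomplete dominance, a heterozygote × heterozygote cross gives a 1:2:1 phenotypic ratio.
A goodness-of-fit test with 3 phenotype classes has df = 3 − 1 = 2.

2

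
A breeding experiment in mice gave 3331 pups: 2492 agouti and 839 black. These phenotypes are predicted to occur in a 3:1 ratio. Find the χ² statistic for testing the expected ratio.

Expected counts for N = 3331 under a 3:1 ratio (total parts = 4):
  agouti: 3331 × 3/4 = 2498.25
  black: 3331 × 1/4 = 832.75
χ² = Σ (O − E)² / E
  agouti: (2492 − 2498.25)² / 2498.25 = 0.0156
  black: (839 − 832.75)² / 832.75 = 0.0469
χ² = 0.0156 + 0.0469 = 0.0625 ≈ 0.063

0.063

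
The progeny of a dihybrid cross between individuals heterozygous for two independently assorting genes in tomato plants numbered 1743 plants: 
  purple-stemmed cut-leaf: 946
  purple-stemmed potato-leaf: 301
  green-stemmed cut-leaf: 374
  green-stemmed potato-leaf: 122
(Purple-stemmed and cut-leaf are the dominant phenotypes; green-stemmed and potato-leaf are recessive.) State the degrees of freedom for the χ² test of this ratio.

A dihybrid F₂ with independent assortment and complete dominance at both loci gives a 9:3:3:1 phenotypic ratio.
A goodness-of-fit test with 4 phenotype classes has df = 4 − 1 = 3.

3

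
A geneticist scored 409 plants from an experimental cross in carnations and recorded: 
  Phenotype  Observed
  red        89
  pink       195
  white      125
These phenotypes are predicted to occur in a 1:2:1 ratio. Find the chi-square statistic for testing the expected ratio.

7.220

Expected counts for N = 409 under a 1:2:1 ratio (total parts = 4):
  red: 409 × 1/4 = 102.25
  pink: 409 × 2/4 = 204.5
  white: 409 × 1/4 = 102.25
χ² = Σ (O − E)² / E
  red: (89 − 102.25)² / 102.25 = 1.7170
  pink: (195 − 204.5)² / 204.5 = 0.4413
  white: (125 − 102.25)² / 102.25 = 5.0617
χ² = 1.7170 + 0.4413 + 5.0617 = 7.220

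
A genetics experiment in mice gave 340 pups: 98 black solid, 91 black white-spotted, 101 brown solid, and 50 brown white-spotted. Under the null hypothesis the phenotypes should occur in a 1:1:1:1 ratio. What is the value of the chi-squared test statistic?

The 1:1:1:1 ratio has 4 parts, so with N = 340 the expected counts are:
  black solid: 340 × 1/4 = 85
  black white-spotted: 340 × 1/4 = 85
  brown solid: 340 × 1/4 = 85
  brown white-spotted: 340 × 1/4 = 85
χ² = Σ (O − E)² / E
  black solid: (98 − 85)² / 85 = 1.9882
  black white-spotted: (91 − 85)² / 85 = 0.4235
  brown solid: (101 − 85)² / 85 = 3.0118
  brown white-spotted: (50 − 85)² / 85 = 14.4118
χ² = 1.9882 + 0.4235 + 3.0118 + 14.4118 = 19.8353 ≈ 19.835

19.835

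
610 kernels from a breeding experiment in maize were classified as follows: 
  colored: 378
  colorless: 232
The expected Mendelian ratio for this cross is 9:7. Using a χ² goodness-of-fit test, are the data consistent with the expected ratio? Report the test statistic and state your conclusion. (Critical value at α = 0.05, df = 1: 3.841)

8.102; not consistent

Expected counts for N = 610 under a 9:7 ratio (total parts = 16):
  colored: 610 × 9/16 = 343.125
  colorless: 610 × 7/16 = 266.875
χ² = Σ (O − E)² / E
  colored: (378 − 343.125)² / 343.125 = 3.5447
  colorless: (232 − 266.875)² / 266.875 = 4.5574
χ² = 3.5447 + 4.5574 = 8.1021 ≈ 8.102
Degrees of freedom = 2 − 1 = 1; critical value at α = 0.05 is 3.841.
Since 8.102 > 3.841, we reject the null hypothesis — the data do not fit the 9:7 ratio.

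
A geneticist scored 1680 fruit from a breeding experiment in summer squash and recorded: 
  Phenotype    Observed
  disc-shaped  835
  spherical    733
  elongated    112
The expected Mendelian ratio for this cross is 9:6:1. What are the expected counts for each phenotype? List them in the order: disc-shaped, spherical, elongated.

945, 630, 105

Expected counts for N = 1680 under a 9:6:1 ratio (total parts = 16):
  disc-shaped: 1680 × 9/16 = 945
  spherical: 1680 × 6/16 = 630
  elongated: 1680 × 1/16 = 105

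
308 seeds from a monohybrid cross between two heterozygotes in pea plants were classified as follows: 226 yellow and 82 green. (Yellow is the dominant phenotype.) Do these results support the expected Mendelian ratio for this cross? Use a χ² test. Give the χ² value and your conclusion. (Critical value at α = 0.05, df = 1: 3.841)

0.433; consistent

For a monohybrid cross between heterozygotes with complete dominance, the expected phenotypic ratio is 3:1.
Expected counts for N = 308 under a 3:1 ratio (total parts = 4):
  yellow: 308 × 3/4 = 231
  green: 308 × 1/4 = 77
χ² = Σ (O − E)² / E
  yellow: (226 − 231)² / 231 = 0.1082
  green: (82 − 77)² / 77 = 0.3247
χ² = 0.1082 + 0.3247 = 0.4329 ≈ 0.433
Degrees of freedom = 2 − 1 = 1; critical value at α = 0.05 is 3.841.
Since 0.433 < 3.841, we fail to reject the null hypothesis — the data are consistent with the 3:1 ratio.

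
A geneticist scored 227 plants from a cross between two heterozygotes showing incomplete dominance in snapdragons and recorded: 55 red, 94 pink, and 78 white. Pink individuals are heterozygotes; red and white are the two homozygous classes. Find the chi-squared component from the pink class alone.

3.350

With incomplete dominance, a heterozygote × heterozygote cross gives a 1:2:1 phenotypic ratio.
Under the 1:2:1 hypothesis (Σ ratio = 4, N = 227):
  red: 227 × 1/4 = 56.75
  pink: 227 × 2/4 = 113.5
  white: 227 × 1/4 = 56.75
Contribution of pink: (94 − 113.5)² / 113.5 = 3.3502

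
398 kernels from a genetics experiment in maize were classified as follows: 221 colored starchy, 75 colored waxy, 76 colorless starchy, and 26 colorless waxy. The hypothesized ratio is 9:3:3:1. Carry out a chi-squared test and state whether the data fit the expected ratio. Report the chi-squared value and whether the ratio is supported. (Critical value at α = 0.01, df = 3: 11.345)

0.115; consistent

Total ratio parts = 16. Expected numbers out of 398:
  colored starchy: 398 × 9/16 = 223.875
  colored waxy: 398 × 3/16 = 74.625
  colorless starchy: 398 × 3/16 = 74.625
  colorless waxy: 398 × 1/16 = 24.875
χ² = Σ (O − E)² / E
  colored starchy: (221 − 223.875)² / 223.875 = 0.0369
  colored waxy: (75 − 74.625)² / 74.625 = 0.0019
  colorless starchy: (76 − 74.625)² / 74.625 = 0.0253
  colorless waxy: (26 − 24.875)² / 24.875 = 0.0509
χ² = 0.0369 + 0.0019 + 0.0253 + 0.0509 = 0.115
Degrees of freedom = 4 − 1 = 3; critical value at α = 0.01 is 11.345.
Since 0.115 < 11.345, we fail to reject the null hypothesis — the data are consistent with the 9:3:3:1 ratio.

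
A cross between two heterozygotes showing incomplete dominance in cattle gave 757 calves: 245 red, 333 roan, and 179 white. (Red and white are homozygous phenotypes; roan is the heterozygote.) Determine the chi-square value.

22.448

With incomplete dominance, a heterozygote × heterozygote cross gives a 1:2:1 phenotypic ratio.
Under the 1:2:1 hypothesis (Σ ratio = 4, N = 757):
  red: 757 × 1/4 = 189.25
  roan: 757 × 2/4 = 378.5
  white: 757 × 1/4 = 189.25
χ² = Σ (O − E)² / E
  red: (245 − 189.25)² / 189.25 = 16.4231
  roan: (333 − 378.5)² / 378.5 = 5.4696
  white: (179 − 189.25)² / 189.25 = 0.5552
χ² = 16.4231 + 5.4696 + 0.5552 = 22.4479 ≈ 22.448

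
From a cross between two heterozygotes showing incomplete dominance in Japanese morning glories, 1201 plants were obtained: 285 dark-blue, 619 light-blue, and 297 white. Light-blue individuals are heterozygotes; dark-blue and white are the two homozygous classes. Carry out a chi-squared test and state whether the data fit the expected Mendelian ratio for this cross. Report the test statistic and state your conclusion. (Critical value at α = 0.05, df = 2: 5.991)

With incomplete dominance, a heterozygote × heterozygote cross gives a 1:2:1 phenotypic ratio.
Total ratio parts = 4. Expected numbers out of 1201:
  dark-blue: 1201 × 1/4 = 300.25
  light-blue: 1201 × 2/4 = 600.5
  white: 1201 × 1/4 = 300.25
χ² = Σ (O − E)² / E
  dark-blue: (285 − 300.25)² / 300.25 = 0.7746
  light-blue: (619 − 600.5)² / 600.5 = 0.5699
  white: (297 − 300.25)² / 300.25 = 0.0352
χ² = 0.7746 + 0.5699 + 0.0352 = 1.3797 ≈ 1.380
Degrees of freedom = 3 − 1 = 2; critical value at α = 0.05 is 5.991.
Since 1.380 < 5.991, we fail to reject the null hypothesis — the data are consistent with the 1:2:1 ratio.

1.380; consistent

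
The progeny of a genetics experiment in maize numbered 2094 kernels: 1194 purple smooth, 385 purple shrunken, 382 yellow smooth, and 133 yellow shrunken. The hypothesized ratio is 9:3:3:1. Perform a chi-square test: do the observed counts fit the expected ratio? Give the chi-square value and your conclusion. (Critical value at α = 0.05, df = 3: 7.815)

0.691; consistent

Expected counts for N = 2094 under a 9:3:3:1 ratio (total parts = 16):
  purple smooth: 2094 × 9/16 = 1177.875
  purple shrunken: 2094 × 3/16 = 392.625
  yellow smooth: 2094 × 3/16 = 392.625
  yellow shrunken: 2094 × 1/16 = 130.875
χ² = Σ (O − E)² / E
  purple smooth: (1194 − 1177.875)² / 1177.875 = 0.2207
  purple shrunken: (385 − 392.625)² / 392.625 = 0.1481
  yellow smooth: (382 − 392.625)² / 392.625 = 0.2875
  yellow shrunken: (133 − 130.875)² / 130.875 = 0.0345
χ² = 0.2207 + 0.1481 + 0.2875 + 0.0345 = 0.6908 ≈ 0.691
Degrees of freedom = 4 − 1 = 3; critical value at α = 0.05 is 7.815.
Since 0.691 < 7.815, we fail to reject the null hypothesis — the data are consistent with the 9:3:3:1 ratio.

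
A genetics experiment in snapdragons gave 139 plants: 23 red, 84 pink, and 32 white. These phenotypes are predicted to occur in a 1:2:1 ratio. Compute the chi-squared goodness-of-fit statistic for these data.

Expected counts for N = 139 under a 1:2:1 ratio (total parts = 4):
  red: 139 × 1/4 = 34.75
  pink: 139 × 2/4 = 69.5
  white: 139 × 1/4 = 34.75
χ² = Σ (O − E)² / E
  red: (23 − 34.75)² / 34.75 = 3.9730
  pink: (84 − 69.5)² / 69.5 = 3.0252
  white: (32 − 34.75)² / 34.75 = 0.2176
χ² = 3.9730 + 3.0252 + 0.2176 = 7.2158 ≈ 7.216

7.216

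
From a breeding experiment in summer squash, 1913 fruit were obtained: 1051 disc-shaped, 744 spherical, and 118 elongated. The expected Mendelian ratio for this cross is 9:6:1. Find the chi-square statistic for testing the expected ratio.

1.592

Expected counts for N = 1913 under a 9:6:1 ratio (total parts = 16):
  disc-shaped: 1913 × 9/16 = 1076.0625
  spherical: 1913 × 6/16 = 717.375
  elongated: 1913 × 1/16 = 119.5625
χ² = Σ (O − E)² / E
  disc-shaped: (1051 − 1076.0625)² / 1076.0625 = 0.5837
  spherical: (744 − 717.375)² / 717.375 = 0.9882
  elongated: (118 − 119.5625)² / 119.5625 = 0.0204
χ² = 0.5837 + 0.9882 + 0.0204 = 1.5923 ≈ 1.592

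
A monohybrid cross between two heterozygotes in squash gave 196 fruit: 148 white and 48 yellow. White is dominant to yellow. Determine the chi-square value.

For a monohybrid cross between heterozygotes with complete dominance, the expected phenotypic ratio is 3:1.
Expected counts for N = 196 under a 3:1 ratio (total parts = 4):
  white: 196 × 3/4 = 147
  yellow: 196 × 1/4 = 49
χ² = Σ (O − E)² / E
  white: (148 − 147)² / 147 = 0.0068
  yellow: (48 − 49)² / 49 = 0.0204
χ² = 0.0068 + 0.0204 = 0.0272 ≈ 0.027

0.027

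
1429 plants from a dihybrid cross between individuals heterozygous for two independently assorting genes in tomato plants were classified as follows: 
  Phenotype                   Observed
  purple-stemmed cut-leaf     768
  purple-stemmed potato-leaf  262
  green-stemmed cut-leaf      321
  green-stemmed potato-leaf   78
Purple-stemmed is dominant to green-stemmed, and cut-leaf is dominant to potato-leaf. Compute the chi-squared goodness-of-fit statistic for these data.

A dihybrid F₂ with independent assortment and complete dominance at both loci gives a 9:3:3:1 phenotypic ratio.
The 9:3:3:1 ratio has 16 parts, so with N = 1429 the expected counts are:
  purple-stemmed cut-leaf: 1429 × 9/16 = 803.8125
  purple-stemmed potato-leaf: 1429 × 3/16 = 267.9375
  green-stemmed cut-leaf: 1429 × 3/16 = 267.9375
  green-stemmed potato-leaf: 1429 × 1/16 = 89.3125
χ² = Σ (O − E)² / E
  purple-stemmed cut-leaf: (768 − 803.8125)² / 803.8125 = 1.5956
  purple-stemmed potato-leaf: (262 − 267.9375)² / 267.9375 = 0.1316
  green-stemmed cut-leaf: (321 − 267.9375)² / 267.9375 = 10.5085
  green-stemmed potato-leaf: (78 − 89.3125)² / 89.3125 = 1.4329
χ² = 1.5956 + 0.1316 + 10.5085 + 1.4329 = 13.6686 ≈ 13.669

13.669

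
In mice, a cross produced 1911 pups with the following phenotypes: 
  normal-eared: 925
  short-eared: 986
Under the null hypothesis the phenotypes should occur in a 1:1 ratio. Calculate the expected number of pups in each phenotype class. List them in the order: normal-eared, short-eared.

Under the 1:1 hypothesis (Σ ratio = 2, N = 1911):
  normal-eared: 1911 × 1/2 = 955.5
  short-eared: 1911 × 1/2 = 955.5

955.5, 955.5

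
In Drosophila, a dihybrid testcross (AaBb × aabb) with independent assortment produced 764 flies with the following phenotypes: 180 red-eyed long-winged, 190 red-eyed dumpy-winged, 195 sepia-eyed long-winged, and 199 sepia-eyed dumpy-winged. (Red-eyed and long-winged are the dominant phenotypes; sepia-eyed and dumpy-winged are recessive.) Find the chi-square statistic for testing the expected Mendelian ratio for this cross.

A dihybrid testcross with independent assortment gives a 1:1:1:1 ratio.
Expected counts for N = 764 under a 1:1:1:1 ratio (total parts = 4):
  red-eyed long-winged: 764 × 1/4 = 191
  red-eyed dumpy-winged: 764 × 1/4 = 191
  sepia-eyed long-winged: 764 × 1/4 = 191
  sepia-eyed dumpy-winged: 764 × 1/4 = 191
χ² = Σ (O − E)² / E
  red-eyed long-winged: (180 − 191)² / 191 = 0.6335
  red-eyed dumpy-winged: (190 − 191)² / 191 = 0.0052
  sepia-eyed long-winged: (195 − 191)² / 191 = 0.0838
  sepia-eyed dumpy-winged: (199 − 191)² / 191 = 0.3351
χ² = 0.6335 + 0.0052 + 0.0838 + 0.3351 = 1.0576 ≈ 1.058

1.058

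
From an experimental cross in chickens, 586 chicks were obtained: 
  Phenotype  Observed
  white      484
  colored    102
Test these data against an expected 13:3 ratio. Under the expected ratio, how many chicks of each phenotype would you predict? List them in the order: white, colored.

476.125, 109.875

Expected counts for N = 586 under a 13:3 ratio (total parts = 16):
  white: 586 × 13/16 = 476.125
  colored: 586 × 3/16 = 109.875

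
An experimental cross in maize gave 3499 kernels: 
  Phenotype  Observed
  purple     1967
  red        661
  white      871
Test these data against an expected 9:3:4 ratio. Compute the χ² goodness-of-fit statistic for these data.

0.054

Total ratio parts = 16. Expected numbers out of 3499:
  purple: 3499 × 9/16 = 1968.1875
  red: 3499 × 3/16 = 656.0625
  white: 3499 × 4/16 = 874.75
χ² = Σ (O − E)² / E
  purple: (1967 − 1968.1875)² / 1968.1875 = 0.0007
  red: (661 − 656.0625)² / 656.0625 = 0.0372
  white: (871 − 874.75)² / 874.75 = 0.0161
χ² = 0.0007 + 0.0372 + 0.0161 = 0.054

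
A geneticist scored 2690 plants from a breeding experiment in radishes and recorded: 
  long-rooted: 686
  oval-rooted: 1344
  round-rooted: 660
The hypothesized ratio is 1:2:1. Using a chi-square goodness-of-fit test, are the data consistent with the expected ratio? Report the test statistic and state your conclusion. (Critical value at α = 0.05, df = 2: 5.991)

0.504; consistent

Expected counts for N = 2690 under a 1:2:1 ratio (total parts = 4):
  long-rooted: 2690 × 1/4 = 672.5
  oval-rooted: 2690 × 2/4 = 1345
  round-rooted: 2690 × 1/4 = 672.5
χ² = Σ (O − E)² / E
  long-rooted: (686 − 672.5)² / 672.5 = 0.2710
  oval-rooted: (1344 − 1345)² / 1345 = 0.0007
  round-rooted: (660 − 672.5)² / 672.5 = 0.2323
χ² = 0.2710 + 0.0007 + 0.2323 = 0.504
Degrees of freedom = 3 − 1 = 2; critical value at α = 0.05 is 5.991.
Since 0.504 < 5.991, we fail to reject the null hypothesis — the data are consistent with the 1:2:1 ratio.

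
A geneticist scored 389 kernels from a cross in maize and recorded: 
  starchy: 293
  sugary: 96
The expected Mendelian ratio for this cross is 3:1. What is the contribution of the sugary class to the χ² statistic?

Under the 3:1 hypothesis (Σ ratio = 4, N = 389):
  starchy: 389 × 3/4 = 291.75
  sugary: 389 × 1/4 = 97.25
Contribution of sugary: (96 − 97.25)² / 97.25 = 0.0161

0.016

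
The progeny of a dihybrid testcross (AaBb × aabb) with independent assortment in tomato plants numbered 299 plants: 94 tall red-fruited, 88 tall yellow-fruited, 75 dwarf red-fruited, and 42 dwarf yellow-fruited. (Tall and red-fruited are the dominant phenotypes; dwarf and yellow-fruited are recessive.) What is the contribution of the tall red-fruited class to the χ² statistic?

4.957

A dihybrid testcross with independent assortment gives a 1:1:1:1 ratio.
Expected counts for N = 299 under a 1:1:1:1 ratio (total parts = 4):
  tall red-fruited: 299 × 1/4 = 74.75
  tall yellow-fruited: 299 × 1/4 = 74.75
  dwarf red-fruited: 299 × 1/4 = 74.75
  dwarf yellow-fruited: 299 × 1/4 = 74.75
Contribution of tall red-fruited: (94 − 74.75)² / 74.75 = 4.9574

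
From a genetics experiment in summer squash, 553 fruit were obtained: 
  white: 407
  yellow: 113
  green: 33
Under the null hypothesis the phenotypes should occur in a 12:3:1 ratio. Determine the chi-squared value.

Under the 12:3:1 hypothesis (Σ ratio = 16, N = 553):
  white: 553 × 12/16 = 414.75
  yellow: 553 × 3/16 = 103.6875
  green: 553 × 1/16 = 34.5625
χ² = Σ (O − E)² / E
  white: (407 − 414.75)² / 414.75 = 0.1448
  yellow: (113 − 103.6875)² / 103.6875 = 0.8364
  green: (33 − 34.5625)² / 34.5625 = 0.0706
χ² = 0.1448 + 0.8364 + 0.0706 = 1.0518 ≈ 1.052

1.052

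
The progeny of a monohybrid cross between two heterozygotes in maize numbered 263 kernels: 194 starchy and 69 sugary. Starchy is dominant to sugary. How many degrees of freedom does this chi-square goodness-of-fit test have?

1

For a monohybrid cross between heterozygotes with complete dominance, the expected phenotypic ratio is 3:1.
A goodness-of-fit test with 2 phenotype classes has df = 2 − 1 = 1.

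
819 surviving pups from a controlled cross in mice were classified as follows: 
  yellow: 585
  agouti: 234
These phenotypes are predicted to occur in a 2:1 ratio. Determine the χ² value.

Total ratio parts = 3. Expected numbers out of 819:
  yellow: 819 × 2/3 = 546
  agouti: 819 × 1/3 = 273
χ² = Σ (O − E)² / E
  yellow: (585 − 546)² / 546 = 2.7857
  agouti: (234 − 273)² / 273 = 5.5714
χ² = 2.7857 + 5.5714 = 8.3571 ≈ 8.357

8.357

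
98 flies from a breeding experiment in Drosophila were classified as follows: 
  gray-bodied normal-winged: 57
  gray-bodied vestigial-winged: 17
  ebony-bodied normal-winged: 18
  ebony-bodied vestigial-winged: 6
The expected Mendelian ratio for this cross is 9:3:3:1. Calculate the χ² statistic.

Under the 9:3:3:1 hypothesis (Σ ratio = 16, N = 98):
  gray-bodied normal-winged: 98 × 9/16 = 55.125
  gray-bodied vestigial-winged: 98 × 3/16 = 18.375
  ebony-bodied normal-winged: 98 × 3/16 = 18.375
  ebony-bodied vestigial-winged: 98 × 1/16 = 6.125
χ² = Σ (O − E)² / E
  gray-bodied normal-winged: (57 − 55.125)² / 55.125 = 0.0638
  gray-bodied vestigial-winged: (17 − 18.375)² / 18.375 = 0.1029
  ebony-bodied normal-winged: (18 − 18.375)² / 18.375 = 0.0077
  ebony-bodied vestigial-winged: (6 − 6.125)² / 6.125 = 0.0026
χ² = 0.0638 + 0.1029 + 0.0077 + 0.0026 = 0.177

0.177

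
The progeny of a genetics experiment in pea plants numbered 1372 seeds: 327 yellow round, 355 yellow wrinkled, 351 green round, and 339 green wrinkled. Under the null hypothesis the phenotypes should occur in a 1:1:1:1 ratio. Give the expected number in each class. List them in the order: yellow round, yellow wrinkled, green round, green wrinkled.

343, 343, 343, 343

The 1:1:1:1 ratio has 4 parts, so with N = 1372 the expected counts are:
  yellow round: 1372 × 1/4 = 343
  yellow wrinkled: 1372 × 1/4 = 343
  green round: 1372 × 1/4 = 343
  green wrinkled: 1372 × 1/4 = 343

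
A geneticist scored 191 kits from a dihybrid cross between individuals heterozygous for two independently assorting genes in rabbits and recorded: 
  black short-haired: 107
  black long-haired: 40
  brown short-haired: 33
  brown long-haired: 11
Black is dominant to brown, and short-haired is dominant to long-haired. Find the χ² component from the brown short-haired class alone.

0.221

A dihybrid F₂ with independent assortment and complete dominance at both loci gives a 9:3:3:1 phenotypic ratio.
The 9:3:3:1 ratio has 16 parts, so with N = 191 the expected counts are:
  black short-haired: 191 × 9/16 = 107.4375
  black long-haired: 191 × 3/16 = 35.8125
  brown short-haired: 191 × 3/16 = 35.8125
  brown long-haired: 191 × 1/16 = 11.9375
Contribution of brown short-haired: (33 − 35.8125)² / 35.8125 = 0.2209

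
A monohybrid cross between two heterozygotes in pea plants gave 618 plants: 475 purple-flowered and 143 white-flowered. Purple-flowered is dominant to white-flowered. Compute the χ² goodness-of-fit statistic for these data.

1.141

For a monohybrid cross between heterozygotes with complete dominance, the expected phenotypic ratio is 3:1.
Under the 3:1 hypothesis (Σ ratio = 4, N = 618):
  purple-flowered: 618 × 3/4 = 463.5
  white-flowered: 618 × 1/4 = 154.5
χ² = Σ (O − E)² / E
  purple-flowered: (475 − 463.5)² / 463.5 = 0.2853
  white-flowered: (143 − 154.5)² / 154.5 = 0.8560
χ² = 0.2853 + 0.8560 = 1.1413 ≈ 1.141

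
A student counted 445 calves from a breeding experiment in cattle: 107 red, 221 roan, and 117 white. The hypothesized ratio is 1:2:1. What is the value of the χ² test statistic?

Total ratio parts = 4. Expected numbers out of 445:
  red: 445 × 1/4 = 111.25
  roan: 445 × 2/4 = 222.5
  white: 445 × 1/4 = 111.25
χ² = Σ (O − E)² / E
  red: (107 − 111.25)² / 111.25 = 0.1624
  roan: (221 − 222.5)² / 222.5 = 0.0101
  white: (117 − 111.25)² / 111.25 = 0.2972
χ² = 0.1624 + 0.0101 + 0.2972 = 0.4697 ≈ 0.470

0.470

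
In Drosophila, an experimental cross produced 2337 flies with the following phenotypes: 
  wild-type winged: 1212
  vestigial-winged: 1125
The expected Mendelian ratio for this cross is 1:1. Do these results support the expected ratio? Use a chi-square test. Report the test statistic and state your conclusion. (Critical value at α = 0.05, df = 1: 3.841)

Under the 1:1 hypothesis (Σ ratio = 2, N = 2337):
  wild-type winged: 2337 × 1/2 = 1168.5
  vestigial-winged: 2337 × 1/2 = 1168.5
χ² = Σ (O − E)² / E
  wild-type winged: (1212 − 1168.5)² / 1168.5 = 1.6194
  vestigial-winged: (1125 − 1168.5)² / 1168.5 = 1.6194
χ² = 1.6194 + 1.6194 = 3.2388 ≈ 3.239
Degrees of freedom = 2 − 1 = 1; critical value at α = 0.05 is 3.841.
Since 3.239 < 3.841, we fail to reject the null hypothesis — the data are consistent with the 1:1 ratio.

3.239; consistent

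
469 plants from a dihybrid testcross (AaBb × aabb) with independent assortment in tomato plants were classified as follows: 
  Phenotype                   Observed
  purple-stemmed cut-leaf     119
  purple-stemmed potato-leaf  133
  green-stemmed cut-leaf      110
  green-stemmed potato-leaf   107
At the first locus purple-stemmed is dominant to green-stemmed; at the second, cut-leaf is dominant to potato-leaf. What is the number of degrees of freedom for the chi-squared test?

3

A dihybrid testcross with independent assortment gives a 1:1:1:1 ratio.
A goodness-of-fit test with 4 phenotype classes has df = 4 − 1 = 3.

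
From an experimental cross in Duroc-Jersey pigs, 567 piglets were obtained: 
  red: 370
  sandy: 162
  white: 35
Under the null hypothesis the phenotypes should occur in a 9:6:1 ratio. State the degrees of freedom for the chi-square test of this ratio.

2

A goodness-of-fit test with 3 phenotype classes has df = 3 − 1 = 2.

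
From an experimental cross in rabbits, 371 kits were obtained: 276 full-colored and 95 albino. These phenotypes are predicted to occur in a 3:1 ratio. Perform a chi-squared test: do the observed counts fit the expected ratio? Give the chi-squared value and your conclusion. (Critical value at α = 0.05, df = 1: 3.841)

Total ratio parts = 4. Expected numbers out of 371:
  full-colored: 371 × 3/4 = 278.25
  albino: 371 × 1/4 = 92.75
χ² = Σ (O − E)² / E
  full-colored: (276 − 278.25)² / 278.25 = 0.0182
  albino: (95 − 92.75)² / 92.75 = 0.0546
χ² = 0.0182 + 0.0546 = 0.0728 ≈ 0.073
Degrees of freedom = 2 − 1 = 1; critical value at α = 0.05 is 3.841.
Since 0.073 < 3.841, we fail to reject the null hypothesis — the data are consistent with the 3:1 ratio.

0.073; consistent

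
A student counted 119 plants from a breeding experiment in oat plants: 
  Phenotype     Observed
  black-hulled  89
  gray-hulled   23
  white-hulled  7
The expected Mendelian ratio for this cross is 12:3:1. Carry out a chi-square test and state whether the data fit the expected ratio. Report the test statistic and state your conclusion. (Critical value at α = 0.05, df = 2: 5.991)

The 12:3:1 ratio has 16 parts, so with N = 119 the expected counts are:
  black-hulled: 119 × 12/16 = 89.25
  gray-hulled: 119 × 3/16 = 22.3125
  white-hulled: 119 × 1/16 = 7.4375
χ² = Σ (O − E)² / E
  black-hulled: (89 − 89.25)² / 89.25 = 0.0007
  gray-hulled: (23 − 22.3125)² / 22.3125 = 0.0212
  white-hulled: (7 − 7.4375)² / 7.4375 = 0.0257
χ² = 0.0007 + 0.0212 + 0.0257 = 0.0476 ≈ 0.048
Degrees of freedom = 3 − 1 = 2; critical value at α = 0.05 is 5.991.
Since 0.048 < 5.991, we fail to reject the null hypothesis — the data are consistent with the 12:3:1 ratio.

0.048; consistent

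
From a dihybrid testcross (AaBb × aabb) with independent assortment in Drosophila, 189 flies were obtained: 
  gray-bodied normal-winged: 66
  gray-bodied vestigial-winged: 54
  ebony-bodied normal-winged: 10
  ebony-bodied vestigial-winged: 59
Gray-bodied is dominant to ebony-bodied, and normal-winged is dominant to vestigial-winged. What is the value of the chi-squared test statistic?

A dihybrid testcross with independent assortment gives a 1:1:1:1 ratio.
Total ratio parts = 4. Expected numbers out of 189:
  gray-bodied normal-winged: 189 × 1/4 = 47.25
  gray-bodied vestigial-winged: 189 × 1/4 = 47.25
  ebony-bodied normal-winged: 189 × 1/4 = 47.25
  ebony-bodied vestigial-winged: 189 × 1/4 = 47.25
χ² = Σ (O − E)² / E
  gray-bodied normal-winged: (66 − 47.25)² / 47.25 = 7.4405
  gray-bodied vestigial-winged: (54 − 47.25)² / 47.25 = 0.9643
  ebony-bodied normal-winged: (10 − 47.25)² / 47.25 = 29.3664
  ebony-bodied vestigial-winged: (59 − 47.25)² / 47.25 = 2.9220
χ² = 7.4405 + 0.9643 + 29.3664 + 2.9220 = 40.6932 ≈ 40.693

40.693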